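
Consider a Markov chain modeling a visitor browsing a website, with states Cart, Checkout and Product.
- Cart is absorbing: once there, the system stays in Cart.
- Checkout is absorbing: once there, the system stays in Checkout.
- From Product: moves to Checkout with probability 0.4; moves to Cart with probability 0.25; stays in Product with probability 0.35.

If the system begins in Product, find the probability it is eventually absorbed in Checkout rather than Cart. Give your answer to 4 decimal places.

Let h(s) be the probability of absorption at Checkout starting from transient state s. Then h(Checkout) = 1 and h(Cart) = 0. By first-step analysis:
h(Product) = 0.25·0 + 0.4·1 + 0.35·h(Product)
Solving: h(Product) = 0.6154.
Starting from Product, the probability is 0.6154.

0.6154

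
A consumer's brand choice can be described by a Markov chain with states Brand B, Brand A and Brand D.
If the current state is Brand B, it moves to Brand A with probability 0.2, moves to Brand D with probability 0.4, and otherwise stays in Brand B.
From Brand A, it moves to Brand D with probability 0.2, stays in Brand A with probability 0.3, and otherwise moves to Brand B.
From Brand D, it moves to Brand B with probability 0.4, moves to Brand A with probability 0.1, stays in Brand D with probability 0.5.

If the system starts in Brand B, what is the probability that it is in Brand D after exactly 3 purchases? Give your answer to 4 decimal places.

Propagate the distribution vector 3 purchases from Brand B.
After 0 purchases: (1.0000, 0.0000, 0.0000)
After 1 purchase: (0.4000, 0.2000, 0.4000)
After 2 purchases: (0.4200, 0.1800, 0.4000)
After 3 purchases: (0.4180, 0.1780, 0.4040)
P(in Brand D after 3 purchases) = 0.4040

0.4040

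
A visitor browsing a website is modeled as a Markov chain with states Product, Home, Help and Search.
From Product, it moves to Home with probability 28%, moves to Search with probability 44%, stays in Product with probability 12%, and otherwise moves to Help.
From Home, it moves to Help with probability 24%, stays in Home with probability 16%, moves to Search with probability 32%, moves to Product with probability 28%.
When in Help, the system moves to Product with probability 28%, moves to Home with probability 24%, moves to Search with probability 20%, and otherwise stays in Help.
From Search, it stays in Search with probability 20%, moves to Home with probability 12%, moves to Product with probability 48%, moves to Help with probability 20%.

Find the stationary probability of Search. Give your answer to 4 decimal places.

Let the stationary distribution be π with π = πP and π_1 + π_2 + π_3 + π_4 = 1.
π_1 = 0.12·π_1 + 0.28·π_2 + 0.28·π_3 + 0.48·π_4
π_2 = 0.28·π_1 + 0.16·π_2 + 0.24·π_3 + 0.12·π_4
π_3 = 0.16·π_1 + 0.24·π_2 + 0.28·π_3 + 0.2·π_4
Solving with the normalization constraint gives π = (0.2921, 0.2004, 0.2134, 0.2941).
So the stationary probability of Search is 0.2941.

0.2941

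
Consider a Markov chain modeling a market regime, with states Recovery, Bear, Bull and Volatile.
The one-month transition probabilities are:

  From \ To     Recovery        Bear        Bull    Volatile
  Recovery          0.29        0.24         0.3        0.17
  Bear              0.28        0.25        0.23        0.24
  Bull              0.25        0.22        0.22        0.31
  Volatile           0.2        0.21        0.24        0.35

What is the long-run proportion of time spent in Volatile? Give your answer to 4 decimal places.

Let the stationary distribution be π with π = πP and π_1 + π_2 + π_3 + π_4 = 1.
π_1 = 0.29·π_1 + 0.28·π_2 + 0.25·π_3 + 0.2·π_4
π_2 = 0.24·π_1 + 0.25·π_2 + 0.22·π_3 + 0.21·π_4
π_3 = 0.3·π_1 + 0.23·π_2 + 0.22·π_3 + 0.24·π_4
Solving with the normalization constraint gives π = (0.2536, 0.2293, 0.2480, 0.2692).
So the stationary probability of Volatile is 0.2692.

0.2692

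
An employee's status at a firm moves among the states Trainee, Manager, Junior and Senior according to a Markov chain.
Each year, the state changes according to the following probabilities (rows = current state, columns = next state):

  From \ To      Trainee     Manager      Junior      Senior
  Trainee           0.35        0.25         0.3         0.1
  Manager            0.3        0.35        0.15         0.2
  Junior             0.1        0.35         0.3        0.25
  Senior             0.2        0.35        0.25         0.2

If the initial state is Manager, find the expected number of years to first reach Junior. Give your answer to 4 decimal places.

4.7236

Let t(s) be the expected number of years to first reach Junior from state s, with t(Junior) = 0. Conditioning on the first year:
t(Trainee) = 1 + 0.35·t(Trainee) + 0.25·t(Manager) + 0.1·t(Senior)
t(Manager) = 1 + 0.3·t(Trainee) + 0.35·t(Manager) + 0.2·t(Senior)
t(Senior) = 1 + 0.2·t(Trainee) + 0.35·t(Manager) + 0.2·t(Senior)
Solving: t(Trainee) = 4.0201, t(Manager) = 4.7236, t(Senior) = 4.3216.
Expected years from Manager to Junior: 4.7236.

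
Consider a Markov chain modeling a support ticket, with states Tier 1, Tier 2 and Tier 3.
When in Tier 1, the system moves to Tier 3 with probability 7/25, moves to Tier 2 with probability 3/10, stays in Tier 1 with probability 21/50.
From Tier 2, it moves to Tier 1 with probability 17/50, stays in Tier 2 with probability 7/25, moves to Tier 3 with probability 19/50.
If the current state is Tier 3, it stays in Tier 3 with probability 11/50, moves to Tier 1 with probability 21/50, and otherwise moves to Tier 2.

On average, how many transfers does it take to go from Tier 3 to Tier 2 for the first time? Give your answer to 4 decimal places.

Let t(s) be the expected number of transfers to first reach Tier 2 from state s, with t(Tier 2) = 0. Conditioning on the first transfer:
t(Tier 1) = 1 + 0.42·t(Tier 1) + 0.28·t(Tier 3)
t(Tier 3) = 1 + 0.42·t(Tier 1) + 0.22·t(Tier 3)
Solving: t(Tier 1) = 3.1661, t(Tier 3) = 2.9869.
Expected transfers from Tier 3 to Tier 2: 2.9869.

2.9869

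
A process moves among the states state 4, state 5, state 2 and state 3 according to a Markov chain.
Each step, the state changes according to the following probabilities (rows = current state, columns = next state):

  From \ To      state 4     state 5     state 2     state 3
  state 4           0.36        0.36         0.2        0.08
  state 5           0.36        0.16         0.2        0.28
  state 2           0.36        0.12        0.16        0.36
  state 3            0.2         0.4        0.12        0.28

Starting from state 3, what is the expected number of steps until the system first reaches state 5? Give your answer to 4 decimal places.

Let t(s) be the expected number of steps to first reach state 5 from state s, with t(state 5) = 0. Conditioning on the first step:
t(state 4) = 1 + 0.36·t(state 4) + 0.2·t(state 2) + 0.08·t(state 3)
t(state 2) = 1 + 0.36·t(state 4) + 0.16·t(state 2) + 0.36·t(state 3)
t(state 3) = 1 + 0.2·t(state 4) + 0.12·t(state 2) + 0.28·t(state 3)
Solving: t(state 4) = 3.0924, t(state 2) = 3.7468, t(state 3) = 2.8724.
Expected steps from state 3 to state 5: 2.8724.

2.8724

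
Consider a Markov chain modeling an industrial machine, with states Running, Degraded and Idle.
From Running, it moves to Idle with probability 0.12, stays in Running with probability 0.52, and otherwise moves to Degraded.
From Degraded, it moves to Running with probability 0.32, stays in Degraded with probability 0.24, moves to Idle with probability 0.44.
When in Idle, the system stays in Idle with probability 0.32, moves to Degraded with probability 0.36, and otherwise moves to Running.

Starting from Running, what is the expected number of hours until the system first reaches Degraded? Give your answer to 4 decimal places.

Let t(s) be the expected number of hours to first reach Degraded from state s, with t(Degraded) = 0. Conditioning on the first hour:
t(Running) = 1 + 0.52·t(Running) + 0.12·t(Idle)
t(Idle) = 1 + 0.32·t(Running) + 0.32·t(Idle)
Solving: t(Running) = 2.7778, t(Idle) = 2.7778.
Expected hours from Running to Degraded: 2.7778.

2.7778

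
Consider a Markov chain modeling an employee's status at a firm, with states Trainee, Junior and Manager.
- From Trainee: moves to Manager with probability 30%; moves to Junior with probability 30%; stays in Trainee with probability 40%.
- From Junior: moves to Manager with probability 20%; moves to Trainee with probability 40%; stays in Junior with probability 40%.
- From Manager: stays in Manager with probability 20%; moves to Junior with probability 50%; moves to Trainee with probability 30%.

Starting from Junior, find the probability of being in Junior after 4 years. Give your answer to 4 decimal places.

Propagate the distribution vector 4 years from Junior.
After 0 years: (0.0000, 1.0000, 0.0000)
After 1 year: (0.4000, 0.4000, 0.2000)
After 2 years: (0.3800, 0.3800, 0.2400)
After 3 years: (0.3760, 0.3860, 0.2380)
After 4 years: (0.3762, 0.3862, 0.2376)
P(in Junior after 4 years) = 0.3862

0.3862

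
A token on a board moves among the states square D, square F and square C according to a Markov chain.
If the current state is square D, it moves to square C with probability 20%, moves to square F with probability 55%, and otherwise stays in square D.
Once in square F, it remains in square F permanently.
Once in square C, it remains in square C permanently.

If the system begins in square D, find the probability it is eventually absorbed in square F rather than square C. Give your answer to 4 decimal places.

Let h(s) be the probability of absorption at square F starting from transient state s. Then h(square F) = 1 and h(square C) = 0. By first-step analysis:
h(square D) = 0.25·h(square D) + 0.55·1 + 0.2·0
Solving: h(square D) = 0.7333.
Starting from square D, the probability is 0.7333.

0.7333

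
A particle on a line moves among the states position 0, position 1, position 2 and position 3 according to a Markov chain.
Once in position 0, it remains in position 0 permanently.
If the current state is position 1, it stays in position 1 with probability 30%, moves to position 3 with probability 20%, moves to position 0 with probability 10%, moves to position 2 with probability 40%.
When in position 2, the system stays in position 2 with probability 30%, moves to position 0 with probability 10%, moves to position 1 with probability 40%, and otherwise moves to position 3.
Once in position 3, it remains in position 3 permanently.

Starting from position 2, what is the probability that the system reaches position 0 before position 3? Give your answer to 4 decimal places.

Let h(s) be the probability of absorption at position 0 starting from transient state s. Then h(position 0) = 1 and h(position 3) = 0. By first-step analysis:
h(position 1) = 0.1·1 + 0.3·h(position 1) + 0.4·h(position 2) + 0.2·0
h(position 2) = 0.1·1 + 0.4·h(position 1) + 0.3·h(position 2) + 0.2·0
Solving: h(position 1) = 0.3333, h(position 2) = 0.3333.
Starting from position 2, the probability is 0.3333.

0.3333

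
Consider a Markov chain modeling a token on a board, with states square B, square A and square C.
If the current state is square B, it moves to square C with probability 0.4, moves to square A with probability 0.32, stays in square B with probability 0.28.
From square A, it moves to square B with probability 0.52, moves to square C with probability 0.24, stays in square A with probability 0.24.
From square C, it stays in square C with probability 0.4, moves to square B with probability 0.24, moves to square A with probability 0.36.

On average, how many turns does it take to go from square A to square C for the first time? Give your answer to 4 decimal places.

3.2563

Let t(s) be the expected number of turns to first reach square C from state s, with t(square C) = 0. Conditioning on the first turn:
t(square B) = 1 + 0.28·t(square B) + 0.32·t(square A)
t(square A) = 1 + 0.52·t(square B) + 0.24·t(square A)
Solving: t(square B) = 2.8361, t(square A) = 3.2563.
Expected turns from square A to square C: 3.2563.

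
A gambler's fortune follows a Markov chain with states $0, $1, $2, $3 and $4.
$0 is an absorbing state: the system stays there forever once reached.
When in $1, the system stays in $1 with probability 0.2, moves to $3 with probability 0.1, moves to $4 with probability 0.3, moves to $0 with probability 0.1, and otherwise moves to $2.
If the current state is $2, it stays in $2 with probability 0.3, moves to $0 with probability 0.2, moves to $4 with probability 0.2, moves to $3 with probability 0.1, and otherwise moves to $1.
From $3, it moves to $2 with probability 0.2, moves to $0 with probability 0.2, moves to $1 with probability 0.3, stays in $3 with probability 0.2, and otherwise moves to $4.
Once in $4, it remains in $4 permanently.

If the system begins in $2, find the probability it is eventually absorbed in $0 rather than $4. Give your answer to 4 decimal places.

Let h(s) be the probability of absorption at $0 starting from transient state s. Then h($0) = 1 and h($4) = 0. By first-step analysis:
h($1) = 0.1·1 + 0.2·h($1) + 0.3·h($2) + 0.1·h($3) + 0.3·0
h($2) = 0.2·1 + 0.2·h($1) + 0.3·h($2) + 0.1·h($3) + 0.2·0
h($3) = 0.2·1 + 0.3·h($1) + 0.2·h($2) + 0.2·h($3) + 0.1·0
Solving: h($1) = 0.3600, h($2) = 0.4600, h($3) = 0.5000.
Starting from $2, the probability is 0.4600.

0.4600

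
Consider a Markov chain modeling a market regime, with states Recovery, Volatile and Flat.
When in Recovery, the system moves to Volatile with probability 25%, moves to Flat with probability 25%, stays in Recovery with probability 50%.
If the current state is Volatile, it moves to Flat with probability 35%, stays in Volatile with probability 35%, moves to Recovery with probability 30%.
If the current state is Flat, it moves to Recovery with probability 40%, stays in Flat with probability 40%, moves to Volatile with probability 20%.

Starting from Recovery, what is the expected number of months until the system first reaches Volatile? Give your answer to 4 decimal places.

4.2500

Let t(s) be the expected number of months to first reach Volatile from state s, with t(Volatile) = 0. Conditioning on the first month:
t(Recovery) = 1 + 0.5·t(Recovery) + 0.25·t(Flat)
t(Flat) = 1 + 0.4·t(Recovery) + 0.4·t(Flat)
Solving: t(Recovery) = 4.2500, t(Flat) = 4.5000.
Expected months from Recovery to Volatile: 4.2500.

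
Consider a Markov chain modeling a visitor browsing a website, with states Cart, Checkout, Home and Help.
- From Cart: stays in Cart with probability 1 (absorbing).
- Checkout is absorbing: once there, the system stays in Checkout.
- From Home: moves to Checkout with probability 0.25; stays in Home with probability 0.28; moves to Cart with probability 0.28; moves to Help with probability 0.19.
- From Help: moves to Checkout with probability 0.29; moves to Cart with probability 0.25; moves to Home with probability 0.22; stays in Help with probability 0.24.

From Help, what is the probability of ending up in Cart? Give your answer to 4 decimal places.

0.4780

Let h(s) be the probability of absorption at Cart starting from transient state s. Then h(Cart) = 1 and h(Checkout) = 0. By first-step analysis:
h(Home) = 0.28·1 + 0.25·0 + 0.28·h(Home) + 0.19·h(Help)
h(Help) = 0.25·1 + 0.29·0 + 0.22·h(Home) + 0.24·h(Help)
Solving: h(Home) = 0.5150, h(Help) = 0.4780.
Starting from Help, the probability is 0.4780.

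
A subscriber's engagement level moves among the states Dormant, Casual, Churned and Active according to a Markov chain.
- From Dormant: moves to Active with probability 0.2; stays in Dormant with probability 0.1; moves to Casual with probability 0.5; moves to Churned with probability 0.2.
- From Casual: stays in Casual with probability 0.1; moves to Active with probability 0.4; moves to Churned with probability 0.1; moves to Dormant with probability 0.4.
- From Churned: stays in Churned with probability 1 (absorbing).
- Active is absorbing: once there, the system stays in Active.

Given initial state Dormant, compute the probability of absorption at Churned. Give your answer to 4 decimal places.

0.3770

Let h(s) be the probability of absorption at Churned starting from transient state s. Then h(Churned) = 1 and h(Active) = 0. By first-step analysis:
h(Dormant) = 0.1·h(Dormant) + 0.5·h(Casual) + 0.2·1 + 0.2·0
h(Casual) = 0.4·h(Dormant) + 0.1·h(Casual) + 0.1·1 + 0.4·0
Solving: h(Dormant) = 0.3770, h(Casual) = 0.2787.
Starting from Dormant, the probability is 0.3770.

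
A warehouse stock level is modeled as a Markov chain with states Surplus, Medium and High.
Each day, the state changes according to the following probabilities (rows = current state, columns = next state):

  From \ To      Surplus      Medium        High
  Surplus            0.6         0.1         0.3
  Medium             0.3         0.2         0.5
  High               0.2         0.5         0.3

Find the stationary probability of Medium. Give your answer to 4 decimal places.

0.2683

Let the stationary distribution be π with π = πP and π_1 + π_2 + π_3 = 1.
π_1 = 0.6·π_1 + 0.3·π_2 + 0.2·π_3
π_2 = 0.1·π_1 + 0.2·π_2 + 0.5·π_3
Solving with the normalization constraint gives π = (0.3780, 0.2683, 0.3537).
So the stationary probability of Medium is 0.2683.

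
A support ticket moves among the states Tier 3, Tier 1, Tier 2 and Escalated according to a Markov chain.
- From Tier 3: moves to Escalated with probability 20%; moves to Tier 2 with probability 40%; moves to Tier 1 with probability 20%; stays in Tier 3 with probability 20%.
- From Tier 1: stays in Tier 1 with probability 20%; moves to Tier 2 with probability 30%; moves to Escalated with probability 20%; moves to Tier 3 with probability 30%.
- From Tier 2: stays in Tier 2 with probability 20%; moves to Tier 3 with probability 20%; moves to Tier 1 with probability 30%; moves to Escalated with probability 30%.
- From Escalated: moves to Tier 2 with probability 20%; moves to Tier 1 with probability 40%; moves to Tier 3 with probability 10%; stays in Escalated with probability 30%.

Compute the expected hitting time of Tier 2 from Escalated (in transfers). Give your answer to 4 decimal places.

Let t(s) be the expected number of transfers to first reach Tier 2 from state s, with t(Tier 2) = 0. Conditioning on the first transfer:
t(Tier 3) = 1 + 0.2·t(Tier 3) + 0.2·t(Tier 1) + 0.2·t(Escalated)
t(Tier 1) = 1 + 0.3·t(Tier 3) + 0.2·t(Tier 1) + 0.2·t(Escalated)
t(Escalated) = 1 + 0.1·t(Tier 3) + 0.4·t(Tier 1) + 0.3·t(Escalated)
Solving: t(Tier 3) = 3.0201, t(Tier 1) = 3.3221, t(Escalated) = 3.7584.
Expected transfers from Escalated to Tier 2: 3.7584.

3.7584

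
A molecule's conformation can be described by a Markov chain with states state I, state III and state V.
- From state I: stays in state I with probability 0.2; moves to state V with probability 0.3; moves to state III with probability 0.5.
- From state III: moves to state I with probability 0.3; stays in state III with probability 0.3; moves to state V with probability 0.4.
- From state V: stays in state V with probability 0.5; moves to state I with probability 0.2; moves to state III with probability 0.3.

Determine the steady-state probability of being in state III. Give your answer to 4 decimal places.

0.3469

Let the stationary distribution be π with π = πP and π_1 + π_2 + π_3 = 1.
π_1 = 0.2·π_1 + 0.3·π_2 + 0.2·π_3
π_2 = 0.5·π_1 + 0.3·π_2 + 0.3·π_3
Solving with the normalization constraint gives π = (0.2347, 0.3469, 0.4184).
So the stationary probability of state III is 0.3469.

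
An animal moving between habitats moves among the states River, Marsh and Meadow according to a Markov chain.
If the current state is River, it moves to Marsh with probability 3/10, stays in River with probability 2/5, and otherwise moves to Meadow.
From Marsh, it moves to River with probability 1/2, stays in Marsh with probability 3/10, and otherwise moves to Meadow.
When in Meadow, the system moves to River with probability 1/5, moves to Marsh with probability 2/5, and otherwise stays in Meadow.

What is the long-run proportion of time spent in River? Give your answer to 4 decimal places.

Let the stationary distribution be π with π = πP and π_1 + π_2 + π_3 = 1.
π_1 = 0.4·π_1 + 0.5·π_2 + 0.2·π_3
π_2 = 0.3·π_1 + 0.3·π_2 + 0.4·π_3
Solving with the normalization constraint gives π = (0.3736, 0.3297, 0.2967).
So the stationary probability of River is 0.3736.

0.3736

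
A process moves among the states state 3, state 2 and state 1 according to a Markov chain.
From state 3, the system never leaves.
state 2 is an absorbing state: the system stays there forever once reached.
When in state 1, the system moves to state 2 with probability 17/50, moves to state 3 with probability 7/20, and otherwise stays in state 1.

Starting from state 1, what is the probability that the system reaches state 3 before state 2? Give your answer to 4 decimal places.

0.5072

Let h(s) be the probability of absorption at state 3 starting from transient state s. Then h(state 3) = 1 and h(state 2) = 0. By first-step analysis:
h(state 1) = 0.35·1 + 0.34·0 + 0.31·h(state 1)
Solving: h(state 1) = 0.5072.
Starting from state 1, the probability is 0.5072.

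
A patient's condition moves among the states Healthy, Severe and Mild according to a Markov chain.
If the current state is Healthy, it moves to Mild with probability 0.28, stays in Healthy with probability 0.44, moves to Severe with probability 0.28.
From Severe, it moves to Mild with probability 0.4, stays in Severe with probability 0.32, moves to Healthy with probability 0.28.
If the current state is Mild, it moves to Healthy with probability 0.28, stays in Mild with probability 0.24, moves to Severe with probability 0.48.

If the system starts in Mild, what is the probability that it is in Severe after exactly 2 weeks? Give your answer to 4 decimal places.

0.3472

Sum over the intermediate state after 1 week:
P = P(Mild→Healthy)·P(Healthy→Severe) + P(Mild→Severe)·P(Severe→Severe) + P(Mild→Mild)·P(Mild→Severe)
  = 0.28×0.28 + 0.48×0.32 + 0.24×0.48
  = 0.0784 + 0.1536 + 0.1152 = 0.3472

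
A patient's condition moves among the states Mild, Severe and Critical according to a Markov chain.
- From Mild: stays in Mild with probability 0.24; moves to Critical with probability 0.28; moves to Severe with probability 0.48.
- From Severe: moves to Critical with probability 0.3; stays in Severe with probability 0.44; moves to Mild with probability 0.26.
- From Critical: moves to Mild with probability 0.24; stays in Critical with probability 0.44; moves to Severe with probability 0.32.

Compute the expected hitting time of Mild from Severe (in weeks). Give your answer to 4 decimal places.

Let t(s) be the expected number of weeks to first reach Mild from state s, with t(Mild) = 0. Conditioning on the first week:
t(Severe) = 1 + 0.44·t(Severe) + 0.3·t(Critical)
t(Critical) = 1 + 0.32·t(Severe) + 0.44·t(Critical)
Solving: t(Severe) = 3.9522, t(Critical) = 4.0441.
Expected weeks from Severe to Mild: 3.9522.

3.9522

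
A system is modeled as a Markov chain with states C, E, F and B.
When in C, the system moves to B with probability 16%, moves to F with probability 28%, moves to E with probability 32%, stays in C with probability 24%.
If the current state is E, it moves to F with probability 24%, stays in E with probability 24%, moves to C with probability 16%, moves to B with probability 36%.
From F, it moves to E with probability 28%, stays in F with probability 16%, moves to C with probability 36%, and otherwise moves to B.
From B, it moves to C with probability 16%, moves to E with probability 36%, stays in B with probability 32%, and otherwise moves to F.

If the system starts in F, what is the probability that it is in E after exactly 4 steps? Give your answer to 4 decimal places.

0.2986

Propagate the distribution vector 4 steps from F.
After 0 steps: (0.0000, 0.0000, 1.0000, 0.0000)
After 1 step: (0.3600, 0.2800, 0.1600, 0.2000)
After 2 steps: (0.2208, 0.2992, 0.2256, 0.2544)
After 3 steps: (0.2228, 0.2972, 0.2104, 0.2696)
After 4 steps: (0.2199, 0.2986, 0.2105, 0.2710)
P(in E after 4 steps) = 0.2986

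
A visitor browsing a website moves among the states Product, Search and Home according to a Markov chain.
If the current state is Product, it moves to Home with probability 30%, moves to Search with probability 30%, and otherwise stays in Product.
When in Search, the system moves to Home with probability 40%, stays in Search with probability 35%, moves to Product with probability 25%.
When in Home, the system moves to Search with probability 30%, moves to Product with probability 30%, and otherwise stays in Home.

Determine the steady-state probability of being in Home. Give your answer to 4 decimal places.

0.3684

Let the stationary distribution be π with π = πP and π_1 + π_2 + π_3 = 1.
π_1 = 0.4·π_1 + 0.25·π_2 + 0.3·π_3
π_2 = 0.3·π_1 + 0.35·π_2 + 0.3·π_3
Solving with the normalization constraint gives π = (0.3158, 0.3158, 0.3684).
So the stationary probability of Home is 0.3684.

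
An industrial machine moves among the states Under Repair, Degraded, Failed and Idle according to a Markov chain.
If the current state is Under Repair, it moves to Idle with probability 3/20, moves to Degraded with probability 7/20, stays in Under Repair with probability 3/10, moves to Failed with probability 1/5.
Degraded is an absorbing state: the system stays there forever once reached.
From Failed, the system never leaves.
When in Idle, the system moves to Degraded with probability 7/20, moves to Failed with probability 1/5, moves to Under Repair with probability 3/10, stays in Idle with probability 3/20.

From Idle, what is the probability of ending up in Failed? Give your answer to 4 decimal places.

0.3636

Let h(s) be the probability of absorption at Failed starting from transient state s. Then h(Failed) = 1 and h(Degraded) = 0. By first-step analysis:
h(Under Repair) = 0.3·h(Under Repair) + 0.35·0 + 0.2·1 + 0.15·h(Idle)
h(Idle) = 0.3·h(Under Repair) + 0.35·0 + 0.2·1 + 0.15·h(Idle)
Solving: h(Under Repair) = 0.3636, h(Idle) = 0.3636.
Starting from Idle, the probability is 0.3636.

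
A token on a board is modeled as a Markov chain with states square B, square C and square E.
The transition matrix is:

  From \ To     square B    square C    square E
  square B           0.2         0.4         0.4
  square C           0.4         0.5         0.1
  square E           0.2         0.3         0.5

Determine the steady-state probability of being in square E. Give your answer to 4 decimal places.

Let the stationary distribution be π with π = πP and π_1 + π_2 + π_3 = 1.
π_1 = 0.2·π_1 + 0.4·π_2 + 0.2·π_3
π_2 = 0.4·π_1 + 0.5·π_2 + 0.3·π_3
Solving with the normalization constraint gives π = (0.2821, 0.4103, 0.3077).
So the stationary probability of square E is 0.3077.

0.3077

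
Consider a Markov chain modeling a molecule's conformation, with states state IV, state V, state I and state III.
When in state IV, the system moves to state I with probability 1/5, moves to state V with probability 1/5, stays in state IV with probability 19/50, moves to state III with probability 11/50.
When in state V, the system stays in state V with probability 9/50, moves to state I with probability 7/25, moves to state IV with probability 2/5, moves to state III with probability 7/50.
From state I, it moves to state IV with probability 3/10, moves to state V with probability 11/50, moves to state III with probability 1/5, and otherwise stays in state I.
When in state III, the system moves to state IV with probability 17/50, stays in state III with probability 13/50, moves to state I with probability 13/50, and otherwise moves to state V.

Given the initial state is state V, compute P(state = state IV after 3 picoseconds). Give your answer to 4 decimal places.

0.3560

Propagate the distribution vector 3 picoseconds from state V.
After 0 picoseconds: (0.0000, 1.0000, 0.0000, 0.0000)
After 1 picosecond: (0.4000, 0.1800, 0.2800, 0.1400)
After 2 picoseconds: (0.3556, 0.1936, 0.2452, 0.2056)
After 3 picoseconds: (0.3560, 0.1887, 0.2474, 0.2078)
P(in state IV after 3 picoseconds) = 0.3560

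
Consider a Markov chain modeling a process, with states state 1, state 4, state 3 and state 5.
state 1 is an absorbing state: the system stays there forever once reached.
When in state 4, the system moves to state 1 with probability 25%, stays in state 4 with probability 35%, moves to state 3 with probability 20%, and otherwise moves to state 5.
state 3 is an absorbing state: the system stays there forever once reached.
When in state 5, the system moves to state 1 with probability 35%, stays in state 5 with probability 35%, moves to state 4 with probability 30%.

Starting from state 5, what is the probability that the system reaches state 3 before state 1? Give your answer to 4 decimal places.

0.1655

Let h(s) be the probability of absorption at state 3 starting from transient state s. Then h(state 3) = 1 and h(state 1) = 0. By first-step analysis:
h(state 4) = 0.25·0 + 0.35·h(state 4) + 0.2·1 + 0.2·h(state 5)
h(state 5) = 0.35·0 + 0.3·h(state 4) + 0.35·h(state 5)
Solving: h(state 4) = 0.3586, h(state 5) = 0.1655.
Starting from state 5, the probability is 0.1655.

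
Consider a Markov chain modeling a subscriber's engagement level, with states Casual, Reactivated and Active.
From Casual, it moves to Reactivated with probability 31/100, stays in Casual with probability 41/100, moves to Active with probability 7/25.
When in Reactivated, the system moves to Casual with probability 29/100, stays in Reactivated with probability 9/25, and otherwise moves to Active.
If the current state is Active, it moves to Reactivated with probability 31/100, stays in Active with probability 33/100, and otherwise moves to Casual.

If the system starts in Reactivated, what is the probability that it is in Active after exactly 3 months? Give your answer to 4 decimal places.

Propagate the distribution vector 3 months from Reactivated.
After 0 months: (0.0000, 1.0000, 0.0000)
After 1 month: (0.2900, 0.3600, 0.3500)
After 2 months: (0.3493, 0.3280, 0.3227)
After 3 months: (0.3545, 0.3264, 0.3191)
P(in Active after 3 months) = 0.3191

0.3191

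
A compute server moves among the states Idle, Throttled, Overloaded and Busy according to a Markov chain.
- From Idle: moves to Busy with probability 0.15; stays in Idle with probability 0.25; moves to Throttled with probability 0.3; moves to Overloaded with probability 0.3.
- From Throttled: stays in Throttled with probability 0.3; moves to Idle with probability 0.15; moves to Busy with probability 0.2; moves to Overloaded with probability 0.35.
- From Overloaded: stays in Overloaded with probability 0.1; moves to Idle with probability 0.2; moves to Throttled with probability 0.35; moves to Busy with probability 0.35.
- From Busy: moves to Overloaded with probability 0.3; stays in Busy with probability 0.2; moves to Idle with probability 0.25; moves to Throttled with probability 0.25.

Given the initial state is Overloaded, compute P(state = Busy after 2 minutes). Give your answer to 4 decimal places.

0.2050

Propagate the distribution vector 2 minutes from Overloaded.
After 0 minutes: (0.0000, 0.0000, 1.0000, 0.0000)
After 1 minute: (0.2000, 0.3500, 0.1000, 0.3500)
After 2 minutes: (0.2100, 0.2875, 0.2975, 0.2050)
P(in Busy after 2 minutes) = 0.2050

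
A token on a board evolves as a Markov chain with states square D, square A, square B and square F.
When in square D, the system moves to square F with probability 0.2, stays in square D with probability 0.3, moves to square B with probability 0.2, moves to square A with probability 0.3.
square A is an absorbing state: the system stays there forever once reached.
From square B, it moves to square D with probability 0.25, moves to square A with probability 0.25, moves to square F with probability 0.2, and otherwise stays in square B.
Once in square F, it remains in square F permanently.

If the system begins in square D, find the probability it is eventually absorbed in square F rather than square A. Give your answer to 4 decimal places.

0.4091

Let h(s) be the probability of absorption at square F starting from transient state s. Then h(square F) = 1 and h(square A) = 0. By first-step analysis:
h(square D) = 0.3·h(square D) + 0.3·0 + 0.2·h(square B) + 0.2·1
h(square B) = 0.25·h(square D) + 0.25·0 + 0.3·h(square B) + 0.2·1
Solving: h(square D) = 0.4091, h(square B) = 0.4318.
Starting from square D, the probability is 0.4091.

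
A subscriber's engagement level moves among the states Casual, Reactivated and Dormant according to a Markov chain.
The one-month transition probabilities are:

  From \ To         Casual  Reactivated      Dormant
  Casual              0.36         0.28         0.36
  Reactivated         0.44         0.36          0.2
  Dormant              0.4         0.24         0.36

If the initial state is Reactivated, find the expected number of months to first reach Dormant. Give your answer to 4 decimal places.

Let t(s) be the expected number of months to first reach Dormant from state s, with t(Dormant) = 0. Conditioning on the first month:
t(Casual) = 1 + 0.36·t(Casual) + 0.28·t(Reactivated)
t(Reactivated) = 1 + 0.44·t(Casual) + 0.36·t(Reactivated)
Solving: t(Casual) = 3.2123, t(Reactivated) = 3.7709.
Expected months from Reactivated to Dormant: 3.7709.

3.7709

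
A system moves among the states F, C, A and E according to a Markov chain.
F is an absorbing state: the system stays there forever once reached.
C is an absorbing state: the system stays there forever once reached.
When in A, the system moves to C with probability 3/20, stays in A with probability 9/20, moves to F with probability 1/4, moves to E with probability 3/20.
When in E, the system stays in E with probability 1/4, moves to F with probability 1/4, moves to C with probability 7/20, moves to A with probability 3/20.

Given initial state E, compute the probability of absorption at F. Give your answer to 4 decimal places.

0.4487

Let h(s) be the probability of absorption at F starting from transient state s. Then h(F) = 1 and h(C) = 0. By first-step analysis:
h(A) = 0.25·1 + 0.15·0 + 0.45·h(A) + 0.15·h(E)
h(E) = 0.25·1 + 0.35·0 + 0.15·h(A) + 0.25·h(E)
Solving: h(A) = 0.5769, h(E) = 0.4487.
Starting from E, the probability is 0.4487.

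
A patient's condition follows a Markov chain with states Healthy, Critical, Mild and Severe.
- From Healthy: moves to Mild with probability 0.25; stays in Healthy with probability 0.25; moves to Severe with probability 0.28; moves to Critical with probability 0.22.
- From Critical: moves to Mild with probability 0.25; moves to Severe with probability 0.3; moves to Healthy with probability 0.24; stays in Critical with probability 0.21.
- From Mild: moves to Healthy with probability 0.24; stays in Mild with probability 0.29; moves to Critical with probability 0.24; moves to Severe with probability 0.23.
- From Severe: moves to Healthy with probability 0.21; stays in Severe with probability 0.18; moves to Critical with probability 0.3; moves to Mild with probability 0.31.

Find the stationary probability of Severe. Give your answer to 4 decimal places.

0.2464

Let the stationary distribution be π with π = πP and π_1 + π_2 + π_3 + π_4 = 1.
π_1 = 0.25·π_1 + 0.24·π_2 + 0.24·π_3 + 0.21·π_4
π_2 = 0.22·π_1 + 0.21·π_2 + 0.24·π_3 + 0.3·π_4
π_3 = 0.25·π_1 + 0.25·π_2 + 0.29·π_3 + 0.31·π_4
Solving with the normalization constraint gives π = (0.2350, 0.2428, 0.2758, 0.2464).
So the stationary probability of Severe is 0.2464.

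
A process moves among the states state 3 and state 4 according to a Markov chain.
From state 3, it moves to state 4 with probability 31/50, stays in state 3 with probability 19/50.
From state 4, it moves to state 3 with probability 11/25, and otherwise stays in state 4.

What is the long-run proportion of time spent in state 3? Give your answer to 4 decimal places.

Let the stationary distribution be π with π = πP and π_1 + π_2 = 1.
π_1 = 0.38·π_1 + 0.44·π_2
Solving with the normalization constraint gives π = (0.4151, 0.5849).
So the stationary probability of state 3 is 0.4151.

0.4151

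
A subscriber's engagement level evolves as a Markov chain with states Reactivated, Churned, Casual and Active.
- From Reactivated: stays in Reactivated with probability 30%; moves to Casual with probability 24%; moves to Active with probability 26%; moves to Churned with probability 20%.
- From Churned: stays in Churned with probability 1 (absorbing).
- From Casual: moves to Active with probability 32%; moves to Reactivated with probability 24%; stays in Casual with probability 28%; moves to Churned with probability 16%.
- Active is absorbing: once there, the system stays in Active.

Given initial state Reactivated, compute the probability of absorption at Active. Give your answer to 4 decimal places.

0.5914

Let h(s) be the probability of absorption at Active starting from transient state s. Then h(Active) = 1 and h(Churned) = 0. By first-step analysis:
h(Reactivated) = 0.3·h(Reactivated) + 0.2·0 + 0.24·h(Casual) + 0.26·1
h(Casual) = 0.24·h(Reactivated) + 0.16·0 + 0.28·h(Casual) + 0.32·1
Solving: h(Reactivated) = 0.5914, h(Casual) = 0.6416.
Starting from Reactivated, the probability is 0.5914.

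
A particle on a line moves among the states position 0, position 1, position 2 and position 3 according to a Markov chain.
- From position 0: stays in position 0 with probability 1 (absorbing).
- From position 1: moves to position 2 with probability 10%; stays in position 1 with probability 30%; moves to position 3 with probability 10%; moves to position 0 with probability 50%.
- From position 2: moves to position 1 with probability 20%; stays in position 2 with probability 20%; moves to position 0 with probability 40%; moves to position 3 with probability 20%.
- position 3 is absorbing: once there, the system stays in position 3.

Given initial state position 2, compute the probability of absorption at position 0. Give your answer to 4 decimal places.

Let h(s) be the probability of absorption at position 0 starting from transient state s. Then h(position 0) = 1 and h(position 3) = 0. By first-step analysis:
h(position 1) = 0.5·1 + 0.3·h(position 1) + 0.1·h(position 2) + 0.1·0
h(position 2) = 0.4·1 + 0.2·h(position 1) + 0.2·h(position 2) + 0.2·0
Solving: h(position 1) = 0.8148, h(position 2) = 0.7037.
Starting from position 2, the probability is 0.7037.

0.7037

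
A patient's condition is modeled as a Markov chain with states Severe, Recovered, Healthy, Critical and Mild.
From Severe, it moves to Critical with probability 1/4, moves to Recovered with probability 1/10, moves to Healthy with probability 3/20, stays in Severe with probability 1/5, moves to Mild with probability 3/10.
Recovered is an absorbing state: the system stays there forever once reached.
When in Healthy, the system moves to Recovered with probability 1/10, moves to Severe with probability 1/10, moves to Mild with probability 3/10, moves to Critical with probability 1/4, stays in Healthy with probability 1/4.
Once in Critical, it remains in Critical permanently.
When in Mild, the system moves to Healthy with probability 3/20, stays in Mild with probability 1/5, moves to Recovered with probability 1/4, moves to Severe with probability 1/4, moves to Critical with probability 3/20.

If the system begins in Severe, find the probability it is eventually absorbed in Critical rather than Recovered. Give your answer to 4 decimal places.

0.6125

Let h(s) be the probability of absorption at Critical starting from transient state s. Then h(Critical) = 1 and h(Recovered) = 0. By first-step analysis:
h(Severe) = 0.2·h(Severe) + 0.1·0 + 0.15·h(Healthy) + 0.25·1 + 0.3·h(Mild)
h(Healthy) = 0.1·h(Severe) + 0.1·0 + 0.25·h(Healthy) + 0.25·1 + 0.3·h(Mild)
h(Mild) = 0.25·h(Severe) + 0.25·0 + 0.15·h(Healthy) + 0.15·1 + 0.2·h(Mild)
Solving: h(Severe) = 0.6125, h(Healthy) = 0.6125, h(Mild) = 0.4938.
Starting from Severe, the probability is 0.6125.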